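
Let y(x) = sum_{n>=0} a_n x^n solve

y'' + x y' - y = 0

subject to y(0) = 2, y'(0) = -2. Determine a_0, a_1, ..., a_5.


Ansatz: y(x) = sum_{n>=0} a_n x^n, so y'(x) = sum_{n>=1} n a_n x^(n-1) and y''(x) = sum_{n>=2} n(n-1) a_n x^(n-2).
Substitute into P(x) y'' + Q(x) y' + R(x) y = 0 with P(x) = 1, Q(x) = x, R(x) = -1, and match powers of x.
Initial conditions: a_0 = 2, a_1 = -2.
Setting the coefficient of each power of x to zero and solving order by order (substituting the coefficients already found):
  x^0: 2 a_2 - a_0 = 0  ->  2 a_2 = a_0 = 2  ->  a_2 = 1
  x^1: 6 a_3 = 0  ->  a_3 = 0
  x^2: 12 a_4 + a_2 = 0  ->  12 a_4 = -a_2 = -1  ->  a_4 = -1/12
  x^3: 20 a_5 + 2 a_3 = 0  ->  20 a_5 = -2 a_3 = 0  ->  a_5 = 0
Truncated series: y(x) = 2 - 2 x + x^2 - (1/12) x^4 + O(x^6).

a_0 = 2; a_1 = -2; a_2 = 1; a_3 = 0; a_4 = -1/12; a_5 = 0


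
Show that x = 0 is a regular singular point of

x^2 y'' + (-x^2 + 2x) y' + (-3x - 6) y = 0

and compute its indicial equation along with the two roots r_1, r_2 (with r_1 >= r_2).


Divide by x^2 to reach normal form y'' + P_1(x) y' + P_2(x) y = 0 with P_1(x) = -1 + 2/x and P_2(x) = -3/x - 6/x^2.
x = 0 is a singular point because the y'-coefficient -1 + 2/x has a pole at x = 0 and the y-coefficient -3/x - 6/x^2 has a pole at x = 0.
It is a regular singular point because x P_1(x) = p(x) = 2 - x and x^2 P_2(x) = q(x) = -3x - 6 are polynomials, hence analytic at x = 0.
p(0) = 2,  q(0) = -6.
Indicial equation: r(r-1) + p(0) r + q(0) = 0, i.e. r^2 + (p(0) - 1) r + q(0) = 0, i.e. r^2 + 1 r - 6 = 0.
Discriminant: (1)^2 - 4(-6) = 25, so r = (-1 ± 5)/2.
Solving: r_1 = 2, r_2 = -3.

indicial: r^2 + 1 r - 6 = 0; roots r_1 = 2, r_2 = -3


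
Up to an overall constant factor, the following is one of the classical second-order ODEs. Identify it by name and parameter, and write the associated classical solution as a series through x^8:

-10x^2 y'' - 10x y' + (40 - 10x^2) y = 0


All three coefficients share the factor -10; dividing through by -10 gives  x^2 y'' + x y' + (x^2 - 4) y = 0.
This matches the Bessel equation x^2 y'' + x y' + (x^2 - nu^2) y = 0 with nu^2 = 4, so nu = 2; the solution bounded at x = 0 is J_2(x).
Frobenius at x = 0: indicial roots ±nu; for r = nu the recurrence k(k + 2nu) c_k = -c_{k-2} gives the standard series J_nu(x) = sum_{k>=0} (-1)^k / (k! (k+nu)!) (x/2)^(2k+nu). Evaluate the first 4 terms:
  k = 0: (-1)^0 / (0! * 2! * 2^2) x^2 = 1/(1*2*4) x^2 = (1/8) x^2
  k = 1: (-1)^1 / (1! * 3! * 2^4) x^4 = -1/(1*6*16) x^4 = (-1/96) x^4
  k = 2: (-1)^2 / (2! * 4! * 2^6) x^6 = 1/(2*24*64) x^6 = (1/3072) x^6
  k = 3: (-1)^3 / (3! * 5! * 2^8) x^8 = -1/(6*120*256) x^8 = (-1/184320) x^8
Hence J_2(x) = -x^8/184320 + x^6/3072 - x^4/96 + x^2/8 + ....

J_2(x); series = -x^8/184320 + x^6/3072 - x^4/96 + x^2/8


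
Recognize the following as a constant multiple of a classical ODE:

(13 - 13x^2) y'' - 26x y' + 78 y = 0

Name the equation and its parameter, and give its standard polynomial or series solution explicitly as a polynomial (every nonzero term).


All three coefficients share the factor 13; dividing through by 13 gives  (1 - x^2) y'' - 2x y' + 6 y = 0.
This matches the Legendre equation (1 - x^2) y'' - 2x y' + n(n+1) y = 0 (note the -2x y' term) with n(n+1) = 6, so n = 2; the polynomial solution is P_2(x).
With y = sum_k a_k x^k, matching x^k gives (k+2)(k+1) a_{k+2} = [k(k+1) - n(n+1)] a_k = (k - 2)(k + 3) a_k. The right side vanishes at k = 2, so the series with the parity of 2 terminates at degree 2.
Standard normalization (P_n(1) = 1): leading coefficient (2n)!/(2^n (n!)^2) = 24/(4*4) = 3/2, so a_2 = 3/2. Work downward with a_k = (k+1)(k+2) a_{k+2} / ((k - 2)(k + 3)):
  a_0 = (1)(2)(3/2) / ((0 - 2)(0 + 3)) = 3/(-6) = -1/2
Hence P_2(x) = 3 x^2/2 - 1/2.

P_2(x); series = 3 x^2/2 - 1/2


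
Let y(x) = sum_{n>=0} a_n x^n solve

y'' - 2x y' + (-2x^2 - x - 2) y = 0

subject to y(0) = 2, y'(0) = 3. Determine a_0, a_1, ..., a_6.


Ansatz: y(x) = sum_{n>=0} a_n x^n, so y'(x) = sum_{n>=1} n a_n x^(n-1) and y''(x) = sum_{n>=2} n(n-1) a_n x^(n-2).
Substitute into P(x) y'' + Q(x) y' + R(x) y = 0 with P(x) = 1, Q(x) = -2x, R(x) = -2x^2 - x - 2, and match powers of x.
Initial conditions: a_0 = 2, a_1 = 3.
Setting the coefficient of each power of x to zero and solving order by order (substituting the coefficients already found):
  x^0: 2 a_2 - 2 a_0 = 0  ->  2 a_2 = 2 a_0 = 4  ->  a_2 = 2
  x^1: 6 a_3 - 4 a_1 - a_0 = 0  ->  6 a_3 = 4 a_1 + a_0 = 14  ->  a_3 = 7/3
  x^2: 12 a_4 - 6 a_2 - a_1 - 2 a_0 = 0  ->  12 a_4 = 6 a_2 + a_1 + 2 a_0 = 19  ->  a_4 = 19/12
  x^3: 20 a_5 - 8 a_3 - a_2 - 2 a_1 = 0  ->  20 a_5 = 8 a_3 + a_2 + 2 a_1 = 80/3  ->  a_5 = 4/3
  x^4: 30 a_6 - 10 a_4 - a_3 - 2 a_2 = 0  ->  30 a_6 = 10 a_4 + a_3 + 2 a_2 = 133/6  ->  a_6 = 133/180
Truncated series: y(x) = 2 + 3 x + 2 x^2 + (7/3) x^3 + (19/12) x^4 + (4/3) x^5 + (133/180) x^6 + O(x^7).

a_0 = 2; a_1 = 3; a_2 = 2; a_3 = 7/3; a_4 = 19/12; a_5 = 4/3; a_6 = 133/180


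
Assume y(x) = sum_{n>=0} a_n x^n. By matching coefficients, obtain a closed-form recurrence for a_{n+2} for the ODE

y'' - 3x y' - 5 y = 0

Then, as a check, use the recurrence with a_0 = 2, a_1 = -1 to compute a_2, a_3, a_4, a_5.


Substitute y = sum_n a_n x^n.
y''(x) has coefficient (n+2)(n+1) a_{n+2} at x^n;
-3 x y'(x) has coefficient -3 n a_n at x^n (shift);
-5 y(x) has coefficient -5 a_n at x^n.
Matching x^n: (n+2)(n+1) a_{n+2} + (-3n - 5) a_n = 0.
Thus a_{n+2} = (3n + 5) / ((n+1)(n+2)) * a_n.

Check with a_0 = 2, a_1 = -1 (apply the recurrence for n = 0, 1, 2, 3): a_0 = 2, a_1 = -1, a_2 = 5, a_3 = -4/3, a_4 = 55/12, a_5 = -14/15.

a_(n+2) = (3n + 5) / ((n+1)(n+2)) * a_n; check: a_0 = 2, a_1 = -1, a_2 = 5, a_3 = -4/3, a_4 = 55/12, a_5 = -14/15


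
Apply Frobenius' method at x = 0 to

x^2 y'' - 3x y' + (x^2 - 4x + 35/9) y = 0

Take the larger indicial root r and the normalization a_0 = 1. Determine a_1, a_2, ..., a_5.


Write in Frobenius form y'' + (p(x)/x) y' + (q(x)/x^2) y = 0:
  p(x) = -3,  q(x) = x^2 - 4x + 35/9.
Indicial equation: r(r-1) + (-3) r + (35/9) = 0 -> roots r_1 = 7/3, r_2 = 5/3.
Take r = r_1 = 7/3. Let y(x) = x^r sum_{n>=0} a_n x^n with a_0 = 1.
Substitute y = x^r sum a_n x^n and match x^{r+n}. The recurrence is
  D(n) a_n - 4 a_{n-1} + 1 a_{n-2} = 0,  where D(n) = (r+n)(r+n-1) + (-3)(r+n) + (35/9).
  a_n = [4 a_{n-1} - 1 a_{n-2}] / D(n).
Since the indicial polynomial factors as (r - r_1)(r - r_2), D(n) = (r_1 + n - r_1)(r_1 + n - r_2) = n(n + 2/3).
Evaluating step by step (a_0 = 1):
  n = 1: D(1) = 1(1 + 2/3) = 5/3; numerator = 4(1) = 4; a_1 = (4)/(5/3) = 12/5
  n = 2: D(2) = 2(2 + 2/3) = 16/3; numerator = 4(12/5) - 1(1) = 43/5; a_2 = (43/5)/(16/3) = 129/80
  n = 3: D(3) = 3(3 + 2/3) = 11; numerator = 4(129/80) - 1(12/5) = 81/20; a_3 = (81/20)/(11) = 81/220
  n = 4: D(4) = 4(4 + 2/3) = 56/3; numerator = 4(81/220) - 1(129/80) = -123/880; a_4 = (-123/880)/(56/3) = -369/49280
  n = 5: D(5) = 5(5 + 2/3) = 85/3; numerator = 4(-369/49280) - 1(81/220) = -981/2464; a_5 = (-981/2464)/(85/3) = -2943/209440

r = 7/3; a_0 = 1; a_1 = 12/5; a_2 = 129/80; a_3 = 81/220; a_4 = -369/49280; a_5 = -2943/209440


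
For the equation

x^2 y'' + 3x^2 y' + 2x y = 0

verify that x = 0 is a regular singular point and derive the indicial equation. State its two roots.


Divide by x^2 to reach normal form y'' + P_1(x) y' + P_2(x) y = 0 with P_1(x) = 3 and P_2(x) = 2/x.
x = 0 is a singular point because the y-coefficient 2/x has a pole at x = 0.
It is a regular singular point because x P_1(x) = p(x) = 3x and x^2 P_2(x) = q(x) = 2x are polynomials, hence analytic at x = 0.
p(0) = 0,  q(0) = 0.
Indicial equation: r(r-1) + p(0) r + q(0) = 0, i.e. r^2 + (p(0) - 1) r + q(0) = 0, i.e. r^2 - 1 r = 0.
Discriminant: (-1)^2 - 4(0) = 1, so r = (1 ± 1)/2.
Solving: r_1 = 1, r_2 = 0.

indicial: r^2 - 1 r = 0; roots r_1 = 1, r_2 = 0


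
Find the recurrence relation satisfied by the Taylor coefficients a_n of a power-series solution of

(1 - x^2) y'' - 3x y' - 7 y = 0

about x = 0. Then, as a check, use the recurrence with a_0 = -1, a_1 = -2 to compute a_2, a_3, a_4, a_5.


Substitute y = sum_n a_n x^n.
(1 - 1 x^2) y'' contributes (n+2)(n+1) a_{n+2} - n(n-1) a_n at x^n.
-3 x y'(x) contributes -3 n a_n at x^n.
-7 y(x) contributes -7 a_n at x^n.
Matching x^n: (n+2)(n+1) a_{n+2} + (-n(n-1) - 3 n - 7) a_n = 0.
Thus a_{n+2} = (n(n-1) + 3 n + 7) / ((n+1)(n+2)) * a_n.

Check with a_0 = -1, a_1 = -2 (apply the recurrence for n = 0, 1, 2, 3): a_0 = -1, a_1 = -2, a_2 = -7/2, a_3 = -10/3, a_4 = -35/8, a_5 = -11/3.

a_(n+2) = (n(n-1) + 3 n + 7) / ((n+1)(n+2)) * a_n; check: a_0 = -1, a_1 = -2, a_2 = -7/2, a_3 = -10/3, a_4 = -35/8, a_5 = -11/3


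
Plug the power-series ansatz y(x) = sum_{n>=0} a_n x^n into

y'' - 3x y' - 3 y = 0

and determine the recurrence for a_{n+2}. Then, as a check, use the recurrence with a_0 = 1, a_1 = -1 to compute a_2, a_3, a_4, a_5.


Substitute y = sum_n a_n x^n.
y''(x) has coefficient (n+2)(n+1) a_{n+2} at x^n;
-3 x y'(x) has coefficient -3 n a_n at x^n (shift);
-3 y(x) has coefficient -3 a_n at x^n.
Matching x^n: (n+2)(n+1) a_{n+2} + (-3n - 3) a_n = 0.
Thus a_{n+2} = (3n + 3) / ((n+1)(n+2)) * a_n.

Check with a_0 = 1, a_1 = -1 (apply the recurrence for n = 0, 1, 2, 3): a_0 = 1, a_1 = -1, a_2 = 3/2, a_3 = -1, a_4 = 9/8, a_5 = -3/5.

a_(n+2) = (3n + 3) / ((n+1)(n+2)) * a_n; check: a_0 = 1, a_1 = -1, a_2 = 3/2, a_3 = -1, a_4 = 9/8, a_5 = -3/5


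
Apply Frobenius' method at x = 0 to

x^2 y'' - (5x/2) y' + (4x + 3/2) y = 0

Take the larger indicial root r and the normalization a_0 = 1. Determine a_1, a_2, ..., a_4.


Write in Frobenius form y'' + (p(x)/x) y' + (q(x)/x^2) y = 0:
  p(x) = -5/2,  q(x) = 4x + 3/2.
Indicial equation: r(r-1) + (-5/2) r + (3/2) = 0 -> roots r_1 = 3, r_2 = 1/2.
Take r = r_1 = 3. Let y(x) = x^r sum_{n>=0} a_n x^n with a_0 = 1.
Substitute y = x^r sum a_n x^n and match x^{r+n}. The recurrence is
  D(n) a_n + 4 a_{n-1} = 0,  where D(n) = (r+n)(r+n-1) + (-5/2)(r+n) + (3/2).
  a_n = -4 / D(n) * a_{n-1}.
Since the indicial polynomial factors as (r - r_1)(r - r_2), D(n) = (r_1 + n - r_1)(r_1 + n - r_2) = n(n + 5/2).
Evaluating step by step (a_0 = 1):
  n = 1: D(1) = 1(1 + 5/2) = 7/2; numerator = -4(1) = -4; a_1 = (-4)/(7/2) = -8/7
  n = 2: D(2) = 2(2 + 5/2) = 9; numerator = -4(-8/7) = 32/7; a_2 = (32/7)/(9) = 32/63
  n = 3: D(3) = 3(3 + 5/2) = 33/2; numerator = -4(32/63) = -128/63; a_3 = (-128/63)/(33/2) = -256/2079
  n = 4: D(4) = 4(4 + 5/2) = 26; numerator = -4(-256/2079) = 1024/2079; a_4 = (1024/2079)/(26) = 512/27027

r = 3; a_0 = 1; a_1 = -8/7; a_2 = 32/63; a_3 = -256/2079; a_4 = 512/27027


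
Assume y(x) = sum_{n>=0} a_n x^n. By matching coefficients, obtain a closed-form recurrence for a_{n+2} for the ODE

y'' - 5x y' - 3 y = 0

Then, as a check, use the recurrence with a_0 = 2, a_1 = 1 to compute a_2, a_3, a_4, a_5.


Substitute y = sum_n a_n x^n.
y''(x) has coefficient (n+2)(n+1) a_{n+2} at x^n;
-5 x y'(x) has coefficient -5 n a_n at x^n (shift);
-3 y(x) has coefficient -3 a_n at x^n.
Matching x^n: (n+2)(n+1) a_{n+2} + (-5n - 3) a_n = 0.
Thus a_{n+2} = (5n + 3) / ((n+1)(n+2)) * a_n.

Check with a_0 = 2, a_1 = 1 (apply the recurrence for n = 0, 1, 2, 3): a_0 = 2, a_1 = 1, a_2 = 3, a_3 = 4/3, a_4 = 13/4, a_5 = 6/5.

a_(n+2) = (5n + 3) / ((n+1)(n+2)) * a_n; check: a_0 = 2, a_1 = 1, a_2 = 3, a_3 = 4/3, a_4 = 13/4, a_5 = 6/5


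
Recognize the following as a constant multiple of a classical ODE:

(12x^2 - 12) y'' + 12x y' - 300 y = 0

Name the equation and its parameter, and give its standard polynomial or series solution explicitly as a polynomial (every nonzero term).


All three coefficients share the factor -12; dividing through by -12 gives  (1 - x^2) y'' - x y' + 25 y = 0.
This matches the Chebyshev equation (1 - x^2) y'' - x y' + n^2 y = 0 (note the -x y' term, not -2x y') with n^2 = 25, so n = 5; the polynomial solution is T_5(x).
With y = sum_k a_k x^k, matching x^k gives (k+2)(k+1) a_{k+2} = (k^2 - n^2) a_k = (k - 5)(k + 5) a_k. The right side vanishes at k = 5, so the series with the parity of 5 terminates at degree 5.
Standard normalization: leading coefficient of T_n is 2^(n-1), so a_5 = 2^4 = 16. Work downward with a_k = (k+1)(k+2) a_{k+2} / ((k - 5)(k + 5)):
  a_3 = (4)(5)(16) / ((3 - 5)(3 + 5)) = 320/(-16) = -20
  a_1 = (2)(3)(-20) / ((1 - 5)(1 + 5)) = -120/(-24) = 5
Hence T_5(x) = 16 x^5 - 20 x^3 + 5 x.

T_5(x); series = 16 x^5 - 20 x^3 + 5 x


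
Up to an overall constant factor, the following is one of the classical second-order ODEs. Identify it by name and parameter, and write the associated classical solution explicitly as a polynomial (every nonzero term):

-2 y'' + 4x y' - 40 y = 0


All three coefficients share the factor -2; dividing through by -2 gives  y'' - 2x y' + 20 y = 0.
This matches the Hermite equation y'' - 2x y' + 2n y = 0 with 2n = 20, so n = 10; the polynomial solution is H_10(x).
With y = sum_k a_k x^k, matching x^k gives (k+2)(k+1) a_{k+2} = 2(k - n) a_k = 2(k - 10) a_k. The right side vanishes at k = 10, so the series with the parity of 10 terminates at degree 10.
Standard normalization: leading coefficient of H_n is 2^n, so a_10 = 2^10 = 1024. Work downward with a_k = (k+1)(k+2) a_{k+2} / (2(k - n)):
  a_8 = (9)(10)(1024) / (2(8 - 10)) = 92160/(-4) = -23040
  a_6 = (7)(8)(-23040) / (2(6 - 10)) = -1290240/(-8) = 161280
  a_4 = (5)(6)(161280) / (2(4 - 10)) = 4838400/(-12) = -403200
  a_2 = (3)(4)(-403200) / (2(2 - 10)) = -4838400/(-16) = 302400
  a_0 = (1)(2)(302400) / (2(0 - 10)) = 604800/(-20) = -30240
Hence H_10(x) = 1024 x^10 - 23040 x^8 + 161280 x^6 - 403200 x^4 + 302400 x^2 - 30240.

H_10(x); series = 1024 x^10 - 23040 x^8 + 161280 x^6 - 403200 x^4 + 302400 x^2 - 30240


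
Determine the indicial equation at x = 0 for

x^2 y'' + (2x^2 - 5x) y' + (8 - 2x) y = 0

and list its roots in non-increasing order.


Divide by x^2 to reach normal form y'' + P_1(x) y' + P_2(x) y = 0 with P_1(x) = 2 - 5/x and P_2(x) = -2/x + 8/x^2.
x = 0 is a singular point because the y'-coefficient 2 - 5/x has a pole at x = 0 and the y-coefficient -2/x + 8/x^2 has a pole at x = 0.
It is a regular singular point because x P_1(x) = p(x) = 2x - 5 and x^2 P_2(x) = q(x) = 8 - 2x are polynomials, hence analytic at x = 0.
p(0) = -5,  q(0) = 8.
Indicial equation: r(r-1) + p(0) r + q(0) = 0, i.e. r^2 + (p(0) - 1) r + q(0) = 0, i.e. r^2 - 6 r + 8 = 0.
Discriminant: (-6)^2 - 4(8) = 4, so r = (6 ± 2)/2.
Solving: r_1 = 4, r_2 = 2.

indicial: r^2 - 6 r + 8 = 0; roots r_1 = 4, r_2 = 2


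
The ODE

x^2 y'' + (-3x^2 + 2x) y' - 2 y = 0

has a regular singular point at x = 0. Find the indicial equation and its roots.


Divide by x^2 to reach normal form y'' + P_1(x) y' + P_2(x) y = 0 with P_1(x) = -3 + 2/x and P_2(x) = -2/x^2.
x = 0 is a singular point because the y'-coefficient -3 + 2/x has a pole at x = 0 and the y-coefficient -2/x^2 has a pole at x = 0.
It is a regular singular point because x P_1(x) = p(x) = 2 - 3x and x^2 P_2(x) = q(x) = -2 are polynomials, hence analytic at x = 0.
p(0) = 2,  q(0) = -2.
Indicial equation: r(r-1) + p(0) r + q(0) = 0, i.e. r^2 + (p(0) - 1) r + q(0) = 0, i.e. r^2 + 1 r - 2 = 0.
Discriminant: (1)^2 - 4(-2) = 9, so r = (-1 ± 3)/2.
Solving: r_1 = 1, r_2 = -2.

indicial: r^2 + 1 r - 2 = 0; roots r_1 = 1, r_2 = -2


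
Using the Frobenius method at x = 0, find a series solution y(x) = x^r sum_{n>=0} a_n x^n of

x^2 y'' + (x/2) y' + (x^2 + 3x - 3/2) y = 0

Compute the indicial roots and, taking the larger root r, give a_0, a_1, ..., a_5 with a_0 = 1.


Write in Frobenius form y'' + (p(x)/x) y' + (q(x)/x^2) y = 0:
  p(x) = 1/2,  q(x) = x^2 + 3x - 3/2.
Indicial equation: r(r-1) + (1/2) r + (-3/2) = 0 -> roots r_1 = 3/2, r_2 = -1.
Take r = r_1 = 3/2. Let y(x) = x^r sum_{n>=0} a_n x^n with a_0 = 1.
Substitute y = x^r sum a_n x^n and match x^{r+n}. The recurrence is
  D(n) a_n + 3 a_{n-1} + 1 a_{n-2} = 0,  where D(n) = (r+n)(r+n-1) + (1/2)(r+n) + (-3/2).
  a_n = [-3 a_{n-1} - 1 a_{n-2}] / D(n).
Since the indicial polynomial factors as (r - r_1)(r - r_2), D(n) = (r_1 + n - r_1)(r_1 + n - r_2) = n(n + 5/2).
Evaluating step by step (a_0 = 1):
  n = 1: D(1) = 1(1 + 5/2) = 7/2; numerator = -3(1) = -3; a_1 = (-3)/(7/2) = -6/7
  n = 2: D(2) = 2(2 + 5/2) = 9; numerator = -3(-6/7) - 1(1) = 11/7; a_2 = (11/7)/(9) = 11/63
  n = 3: D(3) = 3(3 + 5/2) = 33/2; numerator = -3(11/63) - 1(-6/7) = 1/3; a_3 = (1/3)/(33/2) = 2/99
  n = 4: D(4) = 4(4 + 5/2) = 26; numerator = -3(2/99) - 1(11/63) = -163/693; a_4 = (-163/693)/(26) = -163/18018
  n = 5: D(5) = 5(5 + 5/2) = 75/2; numerator = -3(-163/18018) - 1(2/99) = 125/18018; a_5 = (125/18018)/(75/2) = 5/27027

r = 3/2; a_0 = 1; a_1 = -6/7; a_2 = 11/63; a_3 = 2/99; a_4 = -163/18018; a_5 = 5/27027


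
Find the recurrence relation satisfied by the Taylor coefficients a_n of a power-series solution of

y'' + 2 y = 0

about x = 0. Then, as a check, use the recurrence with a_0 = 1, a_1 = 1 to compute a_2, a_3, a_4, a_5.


Substitute y = sum_n a_n x^n into y'' + (const) y = 0.
y''(x) = sum_{n>=0} (n+2)(n+1) a_{n+2} x^n.
The ODE becomes sum_n [(n+2)(n+1) a_{n+2} + 2 a_n] x^n = 0.
Setting each coefficient to zero gives the recurrence:
  (n+2)(n+1) a_{n+2} + 2 a_n = 0,
  a_{n+2} = -2 / ((n+1)(n+2)) a_n.

Check with a_0 = 1, a_1 = 1 (apply the recurrence for n = 0, 1, 2, 3): a_0 = 1, a_1 = 1, a_2 = -1, a_3 = -1/3, a_4 = 1/6, a_5 = 1/30.

a_{n+2} = -2/((n+1)(n+2)) * a_n; check: a_0 = 1, a_1 = 1, a_2 = -1, a_3 = -1/3, a_4 = 1/6, a_5 = 1/30


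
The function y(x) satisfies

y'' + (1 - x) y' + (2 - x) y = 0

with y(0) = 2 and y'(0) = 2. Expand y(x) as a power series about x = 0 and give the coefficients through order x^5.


Ansatz: y(x) = sum_{n>=0} a_n x^n, so y'(x) = sum_{n>=1} n a_n x^(n-1) and y''(x) = sum_{n>=2} n(n-1) a_n x^(n-2).
Substitute into P(x) y'' + Q(x) y' + R(x) y = 0 with P(x) = 1, Q(x) = 1 - x, R(x) = 2 - x, and match powers of x.
Initial conditions: a_0 = 2, a_1 = 2.
Setting the coefficient of each power of x to zero and solving order by order (substituting the coefficients already found):
  x^0: 2 a_2 + a_1 + 2 a_0 = 0  ->  2 a_2 = -a_1 - 2 a_0 = -6  ->  a_2 = -3
  x^1: 6 a_3 + 2 a_2 + a_1 - a_0 = 0  ->  6 a_3 = -2 a_2 - a_1 + a_0 = 6  ->  a_3 = 1
  x^2: 12 a_4 + 3 a_3 - a_1 = 0  ->  12 a_4 = -3 a_3 + a_1 = -1  ->  a_4 = -1/12
  x^3: 20 a_5 + 4 a_4 - a_3 - a_2 = 0  ->  20 a_5 = -4 a_4 + a_3 + a_2 = -5/3  ->  a_5 = -1/12
Truncated series: y(x) = 2 + 2 x - 3 x^2 + x^3 - (1/12) x^4 - (1/12) x^5 + O(x^6).

a_0 = 2; a_1 = 2; a_2 = -3; a_3 = 1; a_4 = -1/12; a_5 = -1/12


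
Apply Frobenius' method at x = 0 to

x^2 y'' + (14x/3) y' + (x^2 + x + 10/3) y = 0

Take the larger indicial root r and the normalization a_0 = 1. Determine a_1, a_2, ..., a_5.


Write in Frobenius form y'' + (p(x)/x) y' + (q(x)/x^2) y = 0:
  p(x) = 14/3,  q(x) = x^2 + x + 10/3.
Indicial equation: r(r-1) + (14/3) r + (10/3) = 0 -> roots r_1 = -5/3, r_2 = -2.
Take r = r_1 = -5/3. Let y(x) = x^r sum_{n>=0} a_n x^n with a_0 = 1.
Substitute y = x^r sum a_n x^n and match x^{r+n}. The recurrence is
  D(n) a_n + 1 a_{n-1} + 1 a_{n-2} = 0,  where D(n) = (r+n)(r+n-1) + (14/3)(r+n) + (10/3).
  a_n = [-1 a_{n-1} - 1 a_{n-2}] / D(n).
Since the indicial polynomial factors as (r - r_1)(r - r_2), D(n) = (r_1 + n - r_1)(r_1 + n - r_2) = n(n + 1/3).
Evaluating step by step (a_0 = 1):
  n = 1: D(1) = 1(1 + 1/3) = 4/3; numerator = -1(1) = -1; a_1 = (-1)/(4/3) = -3/4
  n = 2: D(2) = 2(2 + 1/3) = 14/3; numerator = -1(-3/4) - 1(1) = -1/4; a_2 = (-1/4)/(14/3) = -3/56
  n = 3: D(3) = 3(3 + 1/3) = 10; numerator = -1(-3/56) - 1(-3/4) = 45/56; a_3 = (45/56)/(10) = 9/112
  n = 4: D(4) = 4(4 + 1/3) = 52/3; numerator = -1(9/112) - 1(-3/56) = -3/112; a_4 = (-3/112)/(52/3) = -9/5824
  n = 5: D(5) = 5(5 + 1/3) = 80/3; numerator = -1(-9/5824) - 1(9/112) = -459/5824; a_5 = (-459/5824)/(80/3) = -1377/465920

r = -5/3; a_0 = 1; a_1 = -3/4; a_2 = -3/56; a_3 = 9/112; a_4 = -9/5824; a_5 = -1377/465920


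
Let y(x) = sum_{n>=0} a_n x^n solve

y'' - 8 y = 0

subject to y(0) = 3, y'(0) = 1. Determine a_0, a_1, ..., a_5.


Ansatz: y(x) = sum_{n>=0} a_n x^n, so y'(x) = sum_{n>=1} n a_n x^(n-1) and y''(x) = sum_{n>=2} n(n-1) a_n x^(n-2).
Substitute into P(x) y'' + Q(x) y' + R(x) y = 0 with P(x) = 1, Q(x) = 0, R(x) = -8, and match powers of x.
Initial conditions: a_0 = 3, a_1 = 1.
Setting the coefficient of each power of x to zero and solving order by order (substituting the coefficients already found):
  x^0: 2 a_2 - 8 a_0 = 0  ->  2 a_2 = 8 a_0 = 24  ->  a_2 = 12
  x^1: 6 a_3 - 8 a_1 = 0  ->  6 a_3 = 8 a_1 = 8  ->  a_3 = 4/3
  x^2: 12 a_4 - 8 a_2 = 0  ->  12 a_4 = 8 a_2 = 96  ->  a_4 = 8
  x^3: 20 a_5 - 8 a_3 = 0  ->  20 a_5 = 8 a_3 = 32/3  ->  a_5 = 8/15
Truncated series: y(x) = 3 + x + 12 x^2 + (4/3) x^3 + 8 x^4 + (8/15) x^5 + O(x^6).

a_0 = 3; a_1 = 1; a_2 = 12; a_3 = 4/3; a_4 = 8; a_5 = 8/15


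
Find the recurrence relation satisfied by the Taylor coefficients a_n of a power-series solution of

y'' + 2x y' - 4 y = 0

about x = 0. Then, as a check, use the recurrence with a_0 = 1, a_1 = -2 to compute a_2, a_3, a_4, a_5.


Substitute y = sum_n a_n x^n.
y''(x) has coefficient (n+2)(n+1) a_{n+2} at x^n;
2 x y'(x) has coefficient 2 n a_n at x^n (shift);
-4 y(x) has coefficient -4 a_n at x^n.
Matching x^n: (n+2)(n+1) a_{n+2} + (2n - 4) a_n = 0.
Thus a_{n+2} = (-2n + 4) / ((n+1)(n+2)) * a_n.

Check with a_0 = 1, a_1 = -2 (apply the recurrence for n = 0, 1, 2, 3): a_0 = 1, a_1 = -2, a_2 = 2, a_3 = -2/3, a_4 = 0, a_5 = 1/15.

a_(n+2) = (-2n + 4) / ((n+1)(n+2)) * a_n; check: a_0 = 1, a_1 = -2, a_2 = 2, a_3 = -2/3, a_4 = 0, a_5 = 1/15


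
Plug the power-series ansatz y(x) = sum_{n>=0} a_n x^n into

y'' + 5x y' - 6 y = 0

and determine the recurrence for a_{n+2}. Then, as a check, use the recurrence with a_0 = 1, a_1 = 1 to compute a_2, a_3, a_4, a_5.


Substitute y = sum_n a_n x^n.
y''(x) has coefficient (n+2)(n+1) a_{n+2} at x^n;
5 x y'(x) has coefficient 5 n a_n at x^n (shift);
-6 y(x) has coefficient -6 a_n at x^n.
Matching x^n: (n+2)(n+1) a_{n+2} + (5n - 6) a_n = 0.
Thus a_{n+2} = (-5n + 6) / ((n+1)(n+2)) * a_n.

Check with a_0 = 1, a_1 = 1 (apply the recurrence for n = 0, 1, 2, 3): a_0 = 1, a_1 = 1, a_2 = 3, a_3 = 1/6, a_4 = -1, a_5 = -3/40.

a_(n+2) = (-5n + 6) / ((n+1)(n+2)) * a_n; check: a_0 = 1, a_1 = 1, a_2 = 3, a_3 = 1/6, a_4 = -1, a_5 = -3/40


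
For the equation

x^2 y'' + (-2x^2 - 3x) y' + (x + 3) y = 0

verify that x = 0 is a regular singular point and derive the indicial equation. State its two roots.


Divide by x^2 to reach normal form y'' + P_1(x) y' + P_2(x) y = 0 with P_1(x) = -2 - 3/x and P_2(x) = 1/x + 3/x^2.
x = 0 is a singular point because the y'-coefficient -2 - 3/x has a pole at x = 0 and the y-coefficient 1/x + 3/x^2 has a pole at x = 0.
It is a regular singular point because x P_1(x) = p(x) = -2x - 3 and x^2 P_2(x) = q(x) = x + 3 are polynomials, hence analytic at x = 0.
p(0) = -3,  q(0) = 3.
Indicial equation: r(r-1) + p(0) r + q(0) = 0, i.e. r^2 + (p(0) - 1) r + q(0) = 0, i.e. r^2 - 4 r + 3 = 0.
Discriminant: (-4)^2 - 4(3) = 4, so r = (4 ± 2)/2.
Solving: r_1 = 3, r_2 = 1.

indicial: r^2 - 4 r + 3 = 0; roots r_1 = 3, r_2 = 1


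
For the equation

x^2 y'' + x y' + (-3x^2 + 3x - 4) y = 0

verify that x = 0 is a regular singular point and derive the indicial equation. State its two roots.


Divide by x^2 to reach normal form y'' + P_1(x) y' + P_2(x) y = 0 with P_1(x) = 1/x and P_2(x) = -3 + 3/x - 4/x^2.
x = 0 is a singular point because the y'-coefficient 1/x has a pole at x = 0 and the y-coefficient -3 + 3/x - 4/x^2 has a pole at x = 0.
It is a regular singular point because x P_1(x) = p(x) = 1 and x^2 P_2(x) = q(x) = -3x^2 + 3x - 4 are polynomials, hence analytic at x = 0.
p(0) = 1,  q(0) = -4.
Indicial equation: r(r-1) + p(0) r + q(0) = 0, i.e. r^2 + (p(0) - 1) r + q(0) = 0, i.e. r^2 - 4 = 0.
Discriminant: (0)^2 - 4(-4) = 16, so r = (0 ± 4)/2.
Solving: r_1 = 2, r_2 = -2.

indicial: r^2 - 4 = 0; roots r_1 = 2, r_2 = -2


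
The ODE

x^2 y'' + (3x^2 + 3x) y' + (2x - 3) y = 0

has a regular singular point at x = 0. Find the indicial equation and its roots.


Divide by x^2 to reach normal form y'' + P_1(x) y' + P_2(x) y = 0 with P_1(x) = 3 + 3/x and P_2(x) = 2/x - 3/x^2.
x = 0 is a singular point because the y'-coefficient 3 + 3/x has a pole at x = 0 and the y-coefficient 2/x - 3/x^2 has a pole at x = 0.
It is a regular singular point because x P_1(x) = p(x) = 3x + 3 and x^2 P_2(x) = q(x) = 2x - 3 are polynomials, hence analytic at x = 0.
p(0) = 3,  q(0) = -3.
Indicial equation: r(r-1) + p(0) r + q(0) = 0, i.e. r^2 + (p(0) - 1) r + q(0) = 0, i.e. r^2 + 2 r - 3 = 0.
Discriminant: (2)^2 - 4(-3) = 16, so r = (-2 ± 4)/2.
Solving: r_1 = 1, r_2 = -3.

indicial: r^2 + 2 r - 3 = 0; roots r_1 = 1, r_2 = -3


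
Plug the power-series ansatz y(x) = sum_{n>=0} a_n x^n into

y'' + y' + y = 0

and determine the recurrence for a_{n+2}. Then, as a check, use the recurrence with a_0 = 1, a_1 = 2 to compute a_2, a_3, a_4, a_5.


Substitute y = sum_n a_n x^n.
y''(x) has coefficient (n+2)(n+1) a_{n+2} at x^n;
y'(x) has coefficient (n+1) a_{n+1} at x^n;
y(x) has coefficient 1 a_n at x^n.
Matching x^n: (n+2)(n+1) a_{n+2} + (n+1) a_{n+1} + 1 a_n = 0.
Thus a_{n+2} = [-(n+1) a_{n+1} - 1 a_n] / ((n+1)(n+2)).

Check with a_0 = 1, a_1 = 2 (apply the recurrence for n = 0, 1, 2, 3): a_0 = 1, a_1 = 2, a_2 = -3/2, a_3 = 1/6, a_4 = 1/12, a_5 = -1/40.

a_(n+2) = [-(n+1) a_(n+1) - 1 a_n] / ((n+1)(n+2)); check: a_0 = 1, a_1 = 2, a_2 = -3/2, a_3 = 1/6, a_4 = 1/12, a_5 = -1/40


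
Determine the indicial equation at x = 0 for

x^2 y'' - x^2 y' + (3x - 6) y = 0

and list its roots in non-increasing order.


Divide by x^2 to reach normal form y'' + P_1(x) y' + P_2(x) y = 0 with P_1(x) = -1 and P_2(x) = 3/x - 6/x^2.
x = 0 is a singular point because the y-coefficient 3/x - 6/x^2 has a pole at x = 0.
It is a regular singular point because x P_1(x) = p(x) = -x and x^2 P_2(x) = q(x) = 3x - 6 are polynomials, hence analytic at x = 0.
p(0) = 0,  q(0) = -6.
Indicial equation: r(r-1) + p(0) r + q(0) = 0, i.e. r^2 + (p(0) - 1) r + q(0) = 0, i.e. r^2 - 1 r - 6 = 0.
Discriminant: (-1)^2 - 4(-6) = 25, so r = (1 ± 5)/2.
Solving: r_1 = 3, r_2 = -2.

indicial: r^2 - 1 r - 6 = 0; roots r_1 = 3, r_2 = -2


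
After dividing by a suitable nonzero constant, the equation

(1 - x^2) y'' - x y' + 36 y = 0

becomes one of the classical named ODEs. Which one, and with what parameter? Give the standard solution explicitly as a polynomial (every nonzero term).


The equation is already in a standard form:  (1 - x^2) y'' - x y' + 36 y = 0.
This matches the Chebyshev equation (1 - x^2) y'' - x y' + n^2 y = 0 (note the -x y' term, not -2x y') with n^2 = 36, so n = 6; the polynomial solution is T_6(x).
With y = sum_k a_k x^k, matching x^k gives (k+2)(k+1) a_{k+2} = (k^2 - n^2) a_k = (k - 6)(k + 6) a_k. The right side vanishes at k = 6, so the series with the parity of 6 terminates at degree 6.
Standard normalization: leading coefficient of T_n is 2^(n-1), so a_6 = 2^5 = 32. Work downward with a_k = (k+1)(k+2) a_{k+2} / ((k - 6)(k + 6)):
  a_4 = (5)(6)(32) / ((4 - 6)(4 + 6)) = 960/(-20) = -48
  a_2 = (3)(4)(-48) / ((2 - 6)(2 + 6)) = -576/(-32) = 18
  a_0 = (1)(2)(18) / ((0 - 6)(0 + 6)) = 36/(-36) = -1
Hence T_6(x) = 32 x^6 - 48 x^4 + 18 x^2 - 1.

T_6(x); series = 32 x^6 - 48 x^4 + 18 x^2 - 1


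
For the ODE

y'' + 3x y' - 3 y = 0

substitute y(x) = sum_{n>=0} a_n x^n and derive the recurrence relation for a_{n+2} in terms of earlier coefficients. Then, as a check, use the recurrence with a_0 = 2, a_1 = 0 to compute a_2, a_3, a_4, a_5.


Substitute y = sum_n a_n x^n.
y''(x) has coefficient (n+2)(n+1) a_{n+2} at x^n;
3 x y'(x) has coefficient 3 n a_n at x^n (shift);
-3 y(x) has coefficient -3 a_n at x^n.
Matching x^n: (n+2)(n+1) a_{n+2} + (3n - 3) a_n = 0.
Thus a_{n+2} = (-3n + 3) / ((n+1)(n+2)) * a_n.

Check with a_0 = 2, a_1 = 0 (apply the recurrence for n = 0, 1, 2, 3): a_0 = 2, a_1 = 0, a_2 = 3, a_3 = 0, a_4 = -3/4, a_5 = 0.

a_(n+2) = (-3n + 3) / ((n+1)(n+2)) * a_n; check: a_0 = 2, a_1 = 0, a_2 = 3, a_3 = 0, a_4 = -3/4, a_5 = 0


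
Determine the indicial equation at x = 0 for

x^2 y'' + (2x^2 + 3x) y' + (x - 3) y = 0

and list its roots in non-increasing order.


Divide by x^2 to reach normal form y'' + P_1(x) y' + P_2(x) y = 0 with P_1(x) = 2 + 3/x and P_2(x) = 1/x - 3/x^2.
x = 0 is a singular point because the y'-coefficient 2 + 3/x has a pole at x = 0 and the y-coefficient 1/x - 3/x^2 has a pole at x = 0.
It is a regular singular point because x P_1(x) = p(x) = 2x + 3 and x^2 P_2(x) = q(x) = x - 3 are polynomials, hence analytic at x = 0.
p(0) = 3,  q(0) = -3.
Indicial equation: r(r-1) + p(0) r + q(0) = 0, i.e. r^2 + (p(0) - 1) r + q(0) = 0, i.e. r^2 + 2 r - 3 = 0.
Discriminant: (2)^2 - 4(-3) = 16, so r = (-2 ± 4)/2.
Solving: r_1 = 1, r_2 = -3.

indicial: r^2 + 2 r - 3 = 0; roots r_1 = 1, r_2 = -3


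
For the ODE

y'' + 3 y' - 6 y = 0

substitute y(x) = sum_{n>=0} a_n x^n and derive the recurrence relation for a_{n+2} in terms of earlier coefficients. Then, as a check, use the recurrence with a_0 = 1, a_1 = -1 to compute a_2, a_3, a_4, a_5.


Substitute y = sum_n a_n x^n.
y''(x) has coefficient (n+2)(n+1) a_{n+2} at x^n;
3 y'(x) has coefficient 3 (n+1) a_{n+1} at x^n;
-6 y(x) has coefficient -6 a_n at x^n.
Matching x^n: (n+2)(n+1) a_{n+2} + 3 (n+1) a_{n+1} - 6 a_n = 0.
Thus a_{n+2} = [-3 (n+1) a_{n+1} + 6 a_n] / ((n+1)(n+2)).

Check with a_0 = 1, a_1 = -1 (apply the recurrence for n = 0, 1, 2, 3): a_0 = 1, a_1 = -1, a_2 = 9/2, a_3 = -11/2, a_4 = 51/8, a_5 = -219/40.

a_(n+2) = [-3 (n+1) a_(n+1) + 6 a_n] / ((n+1)(n+2)); check: a_0 = 1, a_1 = -1, a_2 = 9/2, a_3 = -11/2, a_4 = 51/8, a_5 = -219/40


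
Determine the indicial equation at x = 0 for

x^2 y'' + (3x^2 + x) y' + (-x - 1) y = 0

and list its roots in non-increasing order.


Divide by x^2 to reach normal form y'' + P_1(x) y' + P_2(x) y = 0 with P_1(x) = 3 + 1/x and P_2(x) = -1/x - 1/x^2.
x = 0 is a singular point because the y'-coefficient 3 + 1/x has a pole at x = 0 and the y-coefficient -1/x - 1/x^2 has a pole at x = 0.
It is a regular singular point because x P_1(x) = p(x) = 3x + 1 and x^2 P_2(x) = q(x) = -x - 1 are polynomials, hence analytic at x = 0.
p(0) = 1,  q(0) = -1.
Indicial equation: r(r-1) + p(0) r + q(0) = 0, i.e. r^2 + (p(0) - 1) r + q(0) = 0, i.e. r^2 - 1 = 0.
Discriminant: (0)^2 - 4(-1) = 4, so r = (0 ± 2)/2.
Solving: r_1 = 1, r_2 = -1.

indicial: r^2 - 1 = 0; roots r_1 = 1, r_2 = -1


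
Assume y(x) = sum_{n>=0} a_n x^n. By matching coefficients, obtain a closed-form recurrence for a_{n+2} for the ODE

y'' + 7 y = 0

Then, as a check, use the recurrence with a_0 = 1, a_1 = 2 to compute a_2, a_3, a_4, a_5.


Substitute y = sum_n a_n x^n into y'' + (const) y = 0.
y''(x) = sum_{n>=0} (n+2)(n+1) a_{n+2} x^n.
The ODE becomes sum_n [(n+2)(n+1) a_{n+2} + 7 a_n] x^n = 0.
Setting each coefficient to zero gives the recurrence:
  (n+2)(n+1) a_{n+2} + 7 a_n = 0,
  a_{n+2} = -7 / ((n+1)(n+2)) a_n.

Check with a_0 = 1, a_1 = 2 (apply the recurrence for n = 0, 1, 2, 3): a_0 = 1, a_1 = 2, a_2 = -7/2, a_3 = -7/3, a_4 = 49/24, a_5 = 49/60.

a_{n+2} = -7/((n+1)(n+2)) * a_n; check: a_0 = 1, a_1 = 2, a_2 = -7/2, a_3 = -7/3, a_4 = 49/24, a_5 = 49/60


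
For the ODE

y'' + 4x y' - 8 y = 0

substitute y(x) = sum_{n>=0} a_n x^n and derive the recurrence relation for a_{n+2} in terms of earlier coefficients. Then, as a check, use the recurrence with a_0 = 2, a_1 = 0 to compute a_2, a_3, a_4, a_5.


Substitute y = sum_n a_n x^n.
y''(x) has coefficient (n+2)(n+1) a_{n+2} at x^n;
4 x y'(x) has coefficient 4 n a_n at x^n (shift);
-8 y(x) has coefficient -8 a_n at x^n.
Matching x^n: (n+2)(n+1) a_{n+2} + (4n - 8) a_n = 0.
Thus a_{n+2} = (-4n + 8) / ((n+1)(n+2)) * a_n.

Check with a_0 = 2, a_1 = 0 (apply the recurrence for n = 0, 1, 2, 3): a_0 = 2, a_1 = 0, a_2 = 8, a_3 = 0, a_4 = 0, a_5 = 0.

a_(n+2) = (-4n + 8) / ((n+1)(n+2)) * a_n; check: a_0 = 2, a_1 = 0, a_2 = 8, a_3 = 0, a_4 = 0, a_5 = 0


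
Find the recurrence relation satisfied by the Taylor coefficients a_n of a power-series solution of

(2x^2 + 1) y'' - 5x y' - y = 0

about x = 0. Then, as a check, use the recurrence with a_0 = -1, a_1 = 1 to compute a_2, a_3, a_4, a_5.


Substitute y = sum_n a_n x^n.
(1 + 2 x^2) y'' contributes (n+2)(n+1) a_{n+2} + 2 n(n-1) a_n at x^n.
-5 x y'(x) contributes -5 n a_n at x^n.
-y(x) contributes -1 a_n at x^n.
Matching x^n: (n+2)(n+1) a_{n+2} + (2 n(n-1) - 5 n - 1) a_n = 0.
Thus a_{n+2} = (-2 n(n-1) + 5 n + 1) / ((n+1)(n+2)) * a_n.

Check with a_0 = -1, a_1 = 1 (apply the recurrence for n = 0, 1, 2, 3): a_0 = -1, a_1 = 1, a_2 = -1/2, a_3 = 1, a_4 = -7/24, a_5 = 1/5.

a_(n+2) = (-2 n(n-1) + 5 n + 1) / ((n+1)(n+2)) * a_n; check: a_0 = -1, a_1 = 1, a_2 = -1/2, a_3 = 1, a_4 = -7/24, a_5 = 1/5


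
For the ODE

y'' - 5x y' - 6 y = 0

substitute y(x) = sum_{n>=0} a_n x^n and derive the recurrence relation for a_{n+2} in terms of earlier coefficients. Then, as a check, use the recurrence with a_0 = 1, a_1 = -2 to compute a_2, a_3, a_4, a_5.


Substitute y = sum_n a_n x^n.
y''(x) has coefficient (n+2)(n+1) a_{n+2} at x^n;
-5 x y'(x) has coefficient -5 n a_n at x^n (shift);
-6 y(x) has coefficient -6 a_n at x^n.
Matching x^n: (n+2)(n+1) a_{n+2} + (-5n - 6) a_n = 0.
Thus a_{n+2} = (5n + 6) / ((n+1)(n+2)) * a_n.

Check with a_0 = 1, a_1 = -2 (apply the recurrence for n = 0, 1, 2, 3): a_0 = 1, a_1 = -2, a_2 = 3, a_3 = -11/3, a_4 = 4, a_5 = -77/20.

a_(n+2) = (5n + 6) / ((n+1)(n+2)) * a_n; check: a_0 = 1, a_1 = -2, a_2 = 3, a_3 = -11/3, a_4 = 4, a_5 = -77/20


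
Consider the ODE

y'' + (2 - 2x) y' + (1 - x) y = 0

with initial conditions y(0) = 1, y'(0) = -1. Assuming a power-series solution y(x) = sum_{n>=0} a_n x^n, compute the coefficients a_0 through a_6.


Ansatz: y(x) = sum_{n>=0} a_n x^n, so y'(x) = sum_{n>=1} n a_n x^(n-1) and y''(x) = sum_{n>=2} n(n-1) a_n x^(n-2).
Substitute into P(x) y'' + Q(x) y' + R(x) y = 0 with P(x) = 1, Q(x) = 2 - 2x, R(x) = 1 - x, and match powers of x.
Initial conditions: a_0 = 1, a_1 = -1.
Setting the coefficient of each power of x to zero and solving order by order (substituting the coefficients already found):
  x^0: 2 a_2 + 2 a_1 + a_0 = 0  ->  2 a_2 = -2 a_1 - a_0 = 1  ->  a_2 = 1/2
  x^1: 6 a_3 + 4 a_2 - a_1 - a_0 = 0  ->  6 a_3 = -4 a_2 + a_1 + a_0 = -2  ->  a_3 = -1/3
  x^2: 12 a_4 + 6 a_3 - 3 a_2 - a_1 = 0  ->  12 a_4 = -6 a_3 + 3 a_2 + a_1 = 5/2  ->  a_4 = 5/24
  x^3: 20 a_5 + 8 a_4 - 5 a_3 - a_2 = 0  ->  20 a_5 = -8 a_4 + 5 a_3 + a_2 = -17/6  ->  a_5 = -17/120
  x^4: 30 a_6 + 10 a_5 - 7 a_4 - a_3 = 0  ->  30 a_6 = -10 a_5 + 7 a_4 + a_3 = 61/24  ->  a_6 = 61/720
Truncated series: y(x) = 1 - x + (1/2) x^2 - (1/3) x^3 + (5/24) x^4 - (17/120) x^5 + (61/720) x^6 + O(x^7).

a_0 = 1; a_1 = -1; a_2 = 1/2; a_3 = -1/3; a_4 = 5/24; a_5 = -17/120; a_6 = 61/720


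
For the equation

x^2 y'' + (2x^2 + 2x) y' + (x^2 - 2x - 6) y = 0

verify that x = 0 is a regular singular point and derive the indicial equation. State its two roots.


Divide by x^2 to reach normal form y'' + P_1(x) y' + P_2(x) y = 0 with P_1(x) = 2 + 2/x and P_2(x) = 1 - 2/x - 6/x^2.
x = 0 is a singular point because the y'-coefficient 2 + 2/x has a pole at x = 0 and the y-coefficient 1 - 2/x - 6/x^2 has a pole at x = 0.
It is a regular singular point because x P_1(x) = p(x) = 2x + 2 and x^2 P_2(x) = q(x) = x^2 - 2x - 6 are polynomials, hence analytic at x = 0.
p(0) = 2,  q(0) = -6.
Indicial equation: r(r-1) + p(0) r + q(0) = 0, i.e. r^2 + (p(0) - 1) r + q(0) = 0, i.e. r^2 + 1 r - 6 = 0.
Discriminant: (1)^2 - 4(-6) = 25, so r = (-1 ± 5)/2.
Solving: r_1 = 2, r_2 = -3.

indicial: r^2 + 1 r - 6 = 0; roots r_1 = 2, r_2 = -3


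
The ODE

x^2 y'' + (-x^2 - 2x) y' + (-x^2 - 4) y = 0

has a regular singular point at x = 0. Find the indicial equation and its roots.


Divide by x^2 to reach normal form y'' + P_1(x) y' + P_2(x) y = 0 with P_1(x) = -1 - 2/x and P_2(x) = -1 - 4/x^2.
x = 0 is a singular point because the y'-coefficient -1 - 2/x has a pole at x = 0 and the y-coefficient -1 - 4/x^2 has a pole at x = 0.
It is a regular singular point because x P_1(x) = p(x) = -x - 2 and x^2 P_2(x) = q(x) = -x^2 - 4 are polynomials, hence analytic at x = 0.
p(0) = -2,  q(0) = -4.
Indicial equation: r(r-1) + p(0) r + q(0) = 0, i.e. r^2 + (p(0) - 1) r + q(0) = 0, i.e. r^2 - 3 r - 4 = 0.
Discriminant: (-3)^2 - 4(-4) = 25, so r = (3 ± 5)/2.
Solving: r_1 = 4, r_2 = -1.

indicial: r^2 - 3 r - 4 = 0; roots r_1 = 4, r_2 = -1


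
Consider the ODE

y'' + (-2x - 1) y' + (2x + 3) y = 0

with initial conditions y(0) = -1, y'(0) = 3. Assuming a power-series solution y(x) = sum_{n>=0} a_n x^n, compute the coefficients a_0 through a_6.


Ansatz: y(x) = sum_{n>=0} a_n x^n, so y'(x) = sum_{n>=1} n a_n x^(n-1) and y''(x) = sum_{n>=2} n(n-1) a_n x^(n-2).
Substitute into P(x) y'' + Q(x) y' + R(x) y = 0 with P(x) = 1, Q(x) = -2x - 1, R(x) = 2x + 3, and match powers of x.
Initial conditions: a_0 = -1, a_1 = 3.
Setting the coefficient of each power of x to zero and solving order by order (substituting the coefficients already found):
  x^0: 2 a_2 - a_1 + 3 a_0 = 0  ->  2 a_2 = a_1 - 3 a_0 = 6  ->  a_2 = 3
  x^1: 6 a_3 - 2 a_2 + a_1 + 2 a_0 = 0  ->  6 a_3 = 2 a_2 - a_1 - 2 a_0 = 5  ->  a_3 = 5/6
  x^2: 12 a_4 - 3 a_3 - a_2 + 2 a_1 = 0  ->  12 a_4 = 3 a_3 + a_2 - 2 a_1 = -1/2  ->  a_4 = -1/24
  x^3: 20 a_5 - 4 a_4 - 3 a_3 + 2 a_2 = 0  ->  20 a_5 = 4 a_4 + 3 a_3 - 2 a_2 = -11/3  ->  a_5 = -11/60
  x^4: 30 a_6 - 5 a_5 - 5 a_4 + 2 a_3 = 0  ->  30 a_6 = 5 a_5 + 5 a_4 - 2 a_3 = -67/24  ->  a_6 = -67/720
Truncated series: y(x) = -1 + 3 x + 3 x^2 + (5/6) x^3 - (1/24) x^4 - (11/60) x^5 - (67/720) x^6 + O(x^7).

a_0 = -1; a_1 = 3; a_2 = 3; a_3 = 5/6; a_4 = -1/24; a_5 = -11/60; a_6 = -67/720


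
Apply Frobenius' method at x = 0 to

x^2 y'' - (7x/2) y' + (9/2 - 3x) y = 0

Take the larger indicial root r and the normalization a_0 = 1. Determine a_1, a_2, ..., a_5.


Write in Frobenius form y'' + (p(x)/x) y' + (q(x)/x^2) y = 0:
  p(x) = -7/2,  q(x) = 9/2 - 3x.
Indicial equation: r(r-1) + (-7/2) r + (9/2) = 0 -> roots r_1 = 3, r_2 = 3/2.
Take r = r_1 = 3. Let y(x) = x^r sum_{n>=0} a_n x^n with a_0 = 1.
Substitute y = x^r sum a_n x^n and match x^{r+n}. The recurrence is
  D(n) a_n - 3 a_{n-1} = 0,  where D(n) = (r+n)(r+n-1) + (-7/2)(r+n) + (9/2).
  a_n = 3 / D(n) * a_{n-1}.
Since the indicial polynomial factors as (r - r_1)(r - r_2), D(n) = (r_1 + n - r_1)(r_1 + n - r_2) = n(n + 3/2).
Evaluating step by step (a_0 = 1):
  n = 1: D(1) = 1(1 + 3/2) = 5/2; numerator = 3(1) = 3; a_1 = (3)/(5/2) = 6/5
  n = 2: D(2) = 2(2 + 3/2) = 7; numerator = 3(6/5) = 18/5; a_2 = (18/5)/(7) = 18/35
  n = 3: D(3) = 3(3 + 3/2) = 27/2; numerator = 3(18/35) = 54/35; a_3 = (54/35)/(27/2) = 4/35
  n = 4: D(4) = 4(4 + 3/2) = 22; numerator = 3(4/35) = 12/35; a_4 = (12/35)/(22) = 6/385
  n = 5: D(5) = 5(5 + 3/2) = 65/2; numerator = 3(6/385) = 18/385; a_5 = (18/385)/(65/2) = 36/25025

r = 3; a_0 = 1; a_1 = 6/5; a_2 = 18/35; a_3 = 4/35; a_4 = 6/385; a_5 = 36/25025


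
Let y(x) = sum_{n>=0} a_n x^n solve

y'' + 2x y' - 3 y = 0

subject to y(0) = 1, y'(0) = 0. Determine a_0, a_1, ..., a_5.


Ansatz: y(x) = sum_{n>=0} a_n x^n, so y'(x) = sum_{n>=1} n a_n x^(n-1) and y''(x) = sum_{n>=2} n(n-1) a_n x^(n-2).
Substitute into P(x) y'' + Q(x) y' + R(x) y = 0 with P(x) = 1, Q(x) = 2x, R(x) = -3, and match powers of x.
Initial conditions: a_0 = 1, a_1 = 0.
Setting the coefficient of each power of x to zero and solving order by order (substituting the coefficients already found):
  x^0: 2 a_2 - 3 a_0 = 0  ->  2 a_2 = 3 a_0 = 3  ->  a_2 = 3/2
  x^1: 6 a_3 - a_1 = 0  ->  6 a_3 = a_1 = 0  ->  a_3 = 0
  x^2: 12 a_4 + a_2 = 0  ->  12 a_4 = -a_2 = -3/2  ->  a_4 = -1/8
  x^3: 20 a_5 + 3 a_3 = 0  ->  20 a_5 = -3 a_3 = 0  ->  a_5 = 0
Truncated series: y(x) = 1 + (3/2) x^2 - (1/8) x^4 + O(x^6).

a_0 = 1; a_1 = 0; a_2 = 3/2; a_3 = 0; a_4 = -1/8; a_5 = 0


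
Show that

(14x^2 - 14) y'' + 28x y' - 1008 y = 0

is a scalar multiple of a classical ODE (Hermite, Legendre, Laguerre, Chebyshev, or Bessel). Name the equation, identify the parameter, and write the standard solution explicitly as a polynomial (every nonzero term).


All three coefficients share the factor -14; dividing through by -14 gives  (1 - x^2) y'' - 2x y' + 72 y = 0.
This matches the Legendre equation (1 - x^2) y'' - 2x y' + n(n+1) y = 0 (note the -2x y' term) with n(n+1) = 72, so n = 8; the polynomial solution is P_8(x).
With y = sum_k a_k x^k, matching x^k gives (k+2)(k+1) a_{k+2} = [k(k+1) - n(n+1)] a_k = (k - 8)(k + 9) a_k. The right side vanishes at k = 8, so the series with the parity of 8 terminates at degree 8.
Standard normalization (P_n(1) = 1): leading coefficient (2n)!/(2^n (n!)^2) = 20922789888000/(256*1625702400) = 6435/128, so a_8 = 6435/128. Work downward with a_k = (k+1)(k+2) a_{k+2} / ((k - 8)(k + 9)):
  a_6 = (7)(8)(6435/128) / ((6 - 8)(6 + 9)) = (45045/16)/(-30) = -3003/32
  a_4 = (5)(6)(-3003/32) / ((4 - 8)(4 + 9)) = (-45045/16)/(-52) = 3465/64
  a_2 = (3)(4)(3465/64) / ((2 - 8)(2 + 9)) = (10395/16)/(-66) = -315/32
  a_0 = (1)(2)(-315/32) / ((0 - 8)(0 + 9)) = (-315/16)/(-72) = 35/128
Hence P_8(x) = 6435 x^8/128 - 3003 x^6/32 + 3465 x^4/64 - 315 x^2/32 + 35/128.

P_8(x); series = 6435 x^8/128 - 3003 x^6/32 + 3465 x^4/64 - 315 x^2/32 + 35/128
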